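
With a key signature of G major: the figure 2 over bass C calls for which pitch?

Counting 1 letter step above C lands on D; in G major, that letter is D.

D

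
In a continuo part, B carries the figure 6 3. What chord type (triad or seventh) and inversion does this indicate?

Intervals of 6/3 above the bass form a triad; the bass is the third, so this is first inversion.

triad, first inversion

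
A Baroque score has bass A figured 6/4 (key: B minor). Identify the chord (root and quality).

The figures 6/4 indicate a triad in second inversion.
In second inversion the root lies a fourth above the bass: a fourth above A in B minor is D.
The chord tones are A, D, F#, giving D major.

D major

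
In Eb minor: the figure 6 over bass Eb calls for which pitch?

Cb

Counting 5 letter steps above Eb lands on C; in Eb minor, that letter is Cb.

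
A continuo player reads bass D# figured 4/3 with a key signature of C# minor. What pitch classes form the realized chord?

D#, F#, G#, B

The written figures 4/3 are shorthand for 6/4/3: the 6 is implied.
A third above D# in this key is F#.
A fourth above D# in this key is G#.
A sixth above D# in this key is B.
Together with the bass D#, this spells G# minor seventh in second inversion.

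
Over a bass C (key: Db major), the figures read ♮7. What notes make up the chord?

C, Eb, Gb, B

The written figures ♮7 are shorthand for 7/5/3: the 5/3 are implied.
A third above C in this key is Eb.
A fifth above C in this key is Gb.
A seventh above C in this key is Bb, made natural (B) by the ♮ figure.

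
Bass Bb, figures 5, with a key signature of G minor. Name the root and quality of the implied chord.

Bb major

The figures 5 indicate a triad in root position.
In root position the bass is the root, so the root is Bb.
The chord tones are Bb, D, F, giving Bb major.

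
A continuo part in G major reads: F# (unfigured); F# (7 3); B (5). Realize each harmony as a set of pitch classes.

F#, A, C | F#, A, C, E | B, D, F#

F# (5/3): F#, A, C.
F# (7/5/3): F#, A, C, E.
B (5/3): B, D, F#.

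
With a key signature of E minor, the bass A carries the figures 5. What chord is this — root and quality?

The figures 5 indicate a triad in root position.
In root position the bass is the root, so the root is A.
The chord tones are A, C, E, giving A minor.

A minor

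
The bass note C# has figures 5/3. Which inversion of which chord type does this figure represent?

Intervals of 5/3 above the bass form a triad; the bass is the root, so this is root position.

triad, root position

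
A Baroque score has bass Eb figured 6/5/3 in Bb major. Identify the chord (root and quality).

C minor seventh

The figures 6/5/3 indicate a seventh chord in first inversion.
In first inversion the root lies a sixth above the bass: a sixth above Eb in Bb major is C.
The chord tones are Eb, G, Bb, C, giving C minor seventh.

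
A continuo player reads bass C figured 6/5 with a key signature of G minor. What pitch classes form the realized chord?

C, Eb, G, A

The written figures 6/5 are shorthand for 6/5/3: the 3 is implied.
A third above C in this key is Eb.
A fifth above C in this key is G.
A sixth above C in this key is A.
Together with the bass C, this spells A half-diminished seventh in first inversion.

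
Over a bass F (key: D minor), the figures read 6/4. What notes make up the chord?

F, Bb, D

A fourth above F in this key is Bb.
A sixth above F in this key is D.
Together with the bass F, this spells Bb major in second inversion.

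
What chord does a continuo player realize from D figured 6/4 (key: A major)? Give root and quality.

G# diminished

The figures 6/4 indicate a triad in second inversion.
In second inversion the root lies a fourth above the bass: a fourth above D in A major is G#.
The chord tones are D, G#, B, giving G# diminished.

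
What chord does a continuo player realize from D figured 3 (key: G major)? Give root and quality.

The figures 3 indicate a triad in root position.
In root position the bass is the root, so the root is D.
The chord tones are D, F#, A, giving D major.

D major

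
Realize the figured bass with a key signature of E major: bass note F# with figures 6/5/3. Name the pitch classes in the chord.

F#, A, C#, D#

A third above F# in this key is A.
A fifth above F# in this key is C#.
A sixth above F# in this key is D#.
Together with the bass F#, this spells D# half-diminished seventh in first inversion.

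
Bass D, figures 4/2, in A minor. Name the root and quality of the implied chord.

The figures 4/2 indicate a seventh chord in third inversion.
In third inversion the root lies a second above the bass: a second above D in A minor is E.
The chord tones are D, E, G, B, giving E minor seventh.

E minor seventh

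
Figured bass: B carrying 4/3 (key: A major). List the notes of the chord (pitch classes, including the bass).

B, D, E, G#

The written figures 4/3 are shorthand for 6/4/3: the 6 is implied.
A third above B in this key is D.
A fourth above B in this key is E.
A sixth above B in this key is G#.
Together with the bass B, this spells E dominant seventh in second inversion.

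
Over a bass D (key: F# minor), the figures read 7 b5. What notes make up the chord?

D, F#, Ab, C#

The written figures 7 b5 are shorthand for 7/5/3: the 3 is implied.
A third above D in this key is F#.
A fifth above D in this key is A, lowered to Ab by the flat.
A seventh above D in this key is C#.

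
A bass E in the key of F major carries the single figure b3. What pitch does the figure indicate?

Gb

Counting 2 letter steps above E lands on G; in F major, that letter is G.
The b3 figure lowers it a semitone, giving Gb.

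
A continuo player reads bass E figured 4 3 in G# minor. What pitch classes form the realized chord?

E, G#, A#, C#

The written figures 4 3 are shorthand for 6/4/3: the 6 is implied.
A third above E in this key is G#.
A fourth above E in this key is A#.
A sixth above E in this key is C#.
Together with the bass E, this spells A# half-diminished seventh in second inversion.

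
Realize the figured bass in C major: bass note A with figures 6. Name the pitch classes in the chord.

A, C, F

The written figures 6 are shorthand for 6/3: the 3 is implied.
A third above A in this key is C.
A sixth above A in this key is F.
Together with the bass A, this spells F major in first inversion.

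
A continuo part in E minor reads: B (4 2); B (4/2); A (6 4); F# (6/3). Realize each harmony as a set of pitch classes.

B (6/4/2): B, C, E, G.
B (6/4/2): B, C, E, G.
A (6/4): A, D, F#.
F# (6/3): F#, A, D.

B, C, E, G | B, C, E, G | A, D, F# | F#, A, D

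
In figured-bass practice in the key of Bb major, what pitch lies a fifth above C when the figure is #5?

G#

Counting 4 letter steps above C lands on G; in Bb major, that letter is G.
The #5 figure raises it a semitone, giving G#.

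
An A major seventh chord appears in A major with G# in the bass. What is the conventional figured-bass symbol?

4/2

G# is the seventh of A major seventh, so the chord is in third inversion.
A seventh chord in third inversion is figured 6/4/2, conventionally abbreviated 4/2.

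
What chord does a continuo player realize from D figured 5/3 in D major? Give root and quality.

The figures 5/3 indicate a triad in root position.
In root position the bass is the root, so the root is D.
The chord tones are D, F#, A, giving D major.

D major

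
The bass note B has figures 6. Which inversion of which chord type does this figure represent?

6 is shorthand for 6/3.
Intervals of 6/3 above the bass form a triad; the bass is the third, so this is first inversion.

triad, first inversion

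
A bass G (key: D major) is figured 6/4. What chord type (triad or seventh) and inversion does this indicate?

triad, second inversion

Intervals of 6/4 above the bass form a triad; the bass is the fifth, so this is second inversion.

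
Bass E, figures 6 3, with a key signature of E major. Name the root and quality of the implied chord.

The figures 6 3 indicate a triad in first inversion.
In first inversion the root lies a sixth above the bass: a sixth above E in E major is C#.
The chord tones are E, G#, C#, giving C# minor.

C# minor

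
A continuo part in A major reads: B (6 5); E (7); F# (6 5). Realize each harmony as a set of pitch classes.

B (6/5/3): B, D, F#, G#.
E (7/5/3): E, G#, B, D.
F# (6/5/3): F#, A, C#, D.

B, D, F#, G# | E, G#, B, D | F#, A, C#, D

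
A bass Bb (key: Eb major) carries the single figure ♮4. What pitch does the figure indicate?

Counting 3 letter steps above Bb lands on E; in Eb major, that letter is Eb.
The ♮4 figure makes it natural, giving E.

E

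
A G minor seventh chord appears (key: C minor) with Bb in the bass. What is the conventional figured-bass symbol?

Bb is the third of G minor seventh, so the chord is in first inversion.
A seventh chord in first inversion is figured 6/5/3, conventionally abbreviated 6/5.

6/5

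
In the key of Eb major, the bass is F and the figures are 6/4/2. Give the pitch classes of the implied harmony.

F, G, Bb, D

A second above F in this key is G.
A fourth above F in this key is Bb.
A sixth above F in this key is D.
Together with the bass F, this spells G minor seventh in third inversion.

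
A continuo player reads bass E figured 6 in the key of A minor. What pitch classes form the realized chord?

The written figures 6 are shorthand for 6/3: the 3 is implied.
A third above E in this key is G.
A sixth above E in this key is C.
Together with the bass E, this spells C major in first inversion.

E, G, C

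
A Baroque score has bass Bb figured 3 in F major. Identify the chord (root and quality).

Bb major

The figures 3 indicate a triad in root position.
In root position the bass is the root, so the root is Bb.
The chord tones are Bb, D, F, giving Bb major.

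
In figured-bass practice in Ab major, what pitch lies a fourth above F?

Bb

Counting 3 letter steps above F lands on B; in Ab major, that letter is Bb.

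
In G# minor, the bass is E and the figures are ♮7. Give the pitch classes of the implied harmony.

E, G#, B, D

The written figures ♮7 are shorthand for 7/5/3: the 5/3 are implied.
A third above E in this key is G#.
A fifth above E in this key is B.
A seventh above E in this key is D#, made natural (D) by the ♮ figure.
Together with the bass E, this spells E dominant seventh in root position.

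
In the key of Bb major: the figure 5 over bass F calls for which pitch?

Counting 4 letter steps above F lands on C; in Bb major, that letter is C.

C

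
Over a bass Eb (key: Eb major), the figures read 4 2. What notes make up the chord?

The written figures 4 2 are shorthand for 6/4/2: the 6 is implied.
A second above Eb in this key is F.
A fourth above Eb in this key is Ab.
A sixth above Eb in this key is C.
Together with the bass Eb, this spells F minor seventh in third inversion.

Eb, F, Ab, C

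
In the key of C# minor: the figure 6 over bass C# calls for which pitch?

Counting 5 letter steps above C# lands on A; in C# minor, that letter is A.

A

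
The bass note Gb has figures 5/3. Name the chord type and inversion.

Intervals of 5/3 above the bass form a triad; the bass is the root, so this is root position.

triad, root position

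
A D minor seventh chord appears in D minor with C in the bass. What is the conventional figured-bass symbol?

4/2

C is the seventh of D minor seventh, so the chord is in third inversion.
A seventh chord in third inversion is figured 6/4/2, conventionally abbreviated 4/2.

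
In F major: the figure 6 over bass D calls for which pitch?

Bb

Counting 5 letter steps above D lands on B; in F major, that letter is Bb.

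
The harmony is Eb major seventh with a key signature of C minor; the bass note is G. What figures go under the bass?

6/5

G is the third of Eb major seventh, so the chord is in first inversion.
A seventh chord in first inversion is figured 6/5/3, conventionally abbreviated 6/5.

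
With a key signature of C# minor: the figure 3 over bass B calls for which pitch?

Counting 2 letter steps above B lands on D; in C# minor, that letter is D#.

D#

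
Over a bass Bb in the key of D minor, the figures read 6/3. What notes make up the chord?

Bb, D, G

A third above Bb in this key is D.
A sixth above Bb in this key is G.
Together with the bass Bb, this spells G minor in first inversion.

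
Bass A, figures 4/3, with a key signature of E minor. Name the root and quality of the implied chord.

The figures 4/3 indicate a seventh chord in second inversion.
In second inversion the root lies a fourth above the bass: a fourth above A in E minor is D.
The chord tones are A, C, D, F#, giving D dominant seventh.

D dominant seventh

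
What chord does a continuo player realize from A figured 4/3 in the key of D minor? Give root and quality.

The figures 4/3 indicate a seventh chord in second inversion.
In second inversion the root lies a fourth above the bass: a fourth above A in D minor is D.
The chord tones are A, C, D, F, giving D minor seventh.

D minor seventh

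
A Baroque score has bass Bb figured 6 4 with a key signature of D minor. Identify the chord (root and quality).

The figures 6 4 indicate a triad in second inversion.
In second inversion the root lies a fourth above the bass: a fourth above Bb in D minor is E.
The chord tones are Bb, E, G, giving E diminished.

E diminished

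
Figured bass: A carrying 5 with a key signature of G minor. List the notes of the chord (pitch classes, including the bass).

The written figures 5 are shorthand for 5/3: the 3 is implied.
A third above A in this key is C.
A fifth above A in this key is Eb.
Together with the bass A, this spells A diminished in root position.

A, C, Eb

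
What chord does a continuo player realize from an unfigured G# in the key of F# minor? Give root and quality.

An unfigured bass indicates a triad in root position.
In root position the bass is the root, so the root is G#.
The chord tones are G#, B, D, giving G# diminished.

G# diminished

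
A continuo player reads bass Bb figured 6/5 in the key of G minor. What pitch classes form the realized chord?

The written figures 6/5 are shorthand for 6/5/3: the 3 is implied.
A third above Bb in this key is D.
A fifth above Bb in this key is F.
A sixth above Bb in this key is G.
Together with the bass Bb, this spells G minor seventh in first inversion.

Bb, D, F, G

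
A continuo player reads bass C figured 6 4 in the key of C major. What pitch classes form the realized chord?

A fourth above C in this key is F.
A sixth above C in this key is A.
Together with the bass C, this spells F major in second inversion.

C, F, A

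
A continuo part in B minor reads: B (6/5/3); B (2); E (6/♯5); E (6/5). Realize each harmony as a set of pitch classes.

B, D, F#, G | B, C#, E, G | E, G, B#, C# | E, G, B, C#

B (6/5/3): B, D, F#, G.
B (6/4/2): B, C#, E, G.
E (6/#5/3): E, G, B#, C#.
E (6/5/3): E, G, B, C#.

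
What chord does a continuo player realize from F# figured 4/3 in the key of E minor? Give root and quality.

B minor seventh

The figures 4/3 indicate a seventh chord in second inversion.
In second inversion the root lies a fourth above the bass: a fourth above F# in E minor is B.
The chord tones are F#, A, B, D, giving B minor seventh.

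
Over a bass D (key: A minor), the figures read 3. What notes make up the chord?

D, F, A

The written figures 3 are shorthand for 5/3: the 5 is implied.
A third above D in this key is F.
A fifth above D in this key is A.
Together with the bass D, this spells D minor in root position.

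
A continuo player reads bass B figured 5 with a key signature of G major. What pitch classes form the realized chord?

B, D, F#

The written figures 5 are shorthand for 5/3: the 3 is implied.
A third above B in this key is D.
A fifth above B in this key is F#.
Together with the bass B, this spells B minor in root position.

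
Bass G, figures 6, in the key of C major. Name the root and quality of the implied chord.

The figures 6 indicate a triad in first inversion.
In first inversion the root lies a sixth above the bass: a sixth above G in C major is E.
The chord tones are G, B, E, giving E minor.

E minor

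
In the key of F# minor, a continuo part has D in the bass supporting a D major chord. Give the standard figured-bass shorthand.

D is the root of D major, so the chord is in root position.
A triad in root position is figured 5/3, conventionally abbreviated (no figures — root-position triad).

no figures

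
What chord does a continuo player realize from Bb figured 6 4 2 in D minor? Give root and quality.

The figures 6 4 2 indicate a seventh chord in third inversion.
In third inversion the root lies a second above the bass: a second above Bb in D minor is C.
The chord tones are Bb, C, E, G, giving C dominant seventh.

C dominant seventh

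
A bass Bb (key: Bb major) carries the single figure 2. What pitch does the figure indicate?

C

Counting 1 letter step above Bb lands on C; in Bb major, that letter is C.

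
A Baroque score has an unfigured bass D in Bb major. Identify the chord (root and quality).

D minor

An unfigured bass indicates a triad in root position.
In root position the bass is the root, so the root is D.
The chord tones are D, F, A, giving D minor.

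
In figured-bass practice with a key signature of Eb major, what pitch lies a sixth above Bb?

Counting 5 letter steps above Bb lands on G; in Eb major, that letter is G.

G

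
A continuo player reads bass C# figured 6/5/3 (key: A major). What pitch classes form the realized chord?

C#, E, G#, A

A third above C# in this key is E.
A fifth above C# in this key is G#.
A sixth above C# in this key is A.
Together with the bass C#, this spells A major seventh in first inversion.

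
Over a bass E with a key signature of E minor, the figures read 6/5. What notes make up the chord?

E, G, B, C

The written figures 6/5 are shorthand for 6/5/3: the 3 is implied.
A third above E in this key is G.
A fifth above E in this key is B.
A sixth above E in this key is C.
Together with the bass E, this spells C major seventh in first inversion.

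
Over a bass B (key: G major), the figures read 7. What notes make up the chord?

B, D, F#, A

The written figures 7 are shorthand for 7/5/3: the 5/3 are implied.
A third above B in this key is D.
A fifth above B in this key is F#.
A seventh above B in this key is A.
Together with the bass B, this spells B minor seventh in root position.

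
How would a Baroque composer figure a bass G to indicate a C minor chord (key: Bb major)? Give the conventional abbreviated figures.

G is the fifth of C minor, so the chord is in second inversion.
A triad in second inversion is figured 6/4, conventionally abbreviated 6/4.

6/4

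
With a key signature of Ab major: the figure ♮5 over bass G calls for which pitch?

Counting 4 letter steps above G lands on D; in Ab major, that letter is Db.
The ♮5 figure makes it natural, giving D.

D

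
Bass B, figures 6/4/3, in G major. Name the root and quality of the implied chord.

The figures 6/4/3 indicate a seventh chord in second inversion.
In second inversion the root lies a fourth above the bass: a fourth above B in G major is E.
The chord tones are B, D, E, G, giving E minor seventh.

E minor seventh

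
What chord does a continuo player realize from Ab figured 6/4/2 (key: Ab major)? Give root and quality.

Bb minor seventh

The figures 6/4/2 indicate a seventh chord in third inversion.
In third inversion the root lies a second above the bass: a second above Ab in Ab major is Bb.
The chord tones are Ab, Bb, Db, F, giving Bb minor seventh.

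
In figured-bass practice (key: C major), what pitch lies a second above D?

Counting 1 letter step above D lands on E; in C major, that letter is E.

E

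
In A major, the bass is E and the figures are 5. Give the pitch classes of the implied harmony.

E, G#, B

The written figures 5 are shorthand for 5/3: the 3 is implied.
A third above E in this key is G#.
A fifth above E in this key is B.
Together with the bass E, this spells E major in root position.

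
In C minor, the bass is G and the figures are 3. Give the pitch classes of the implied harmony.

G, Bb, D

The written figures 3 are shorthand for 5/3: the 5 is implied.
A third above G in this key is Bb.
A fifth above G in this key is D.
Together with the bass G, this spells G minor in root position.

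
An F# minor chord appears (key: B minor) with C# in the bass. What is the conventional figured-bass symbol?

6/4

C# is the fifth of F# minor, so the chord is in second inversion.
A triad in second inversion is figured 6/4, conventionally abbreviated 6/4.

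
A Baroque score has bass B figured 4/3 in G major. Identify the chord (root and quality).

E minor seventh

The figures 4/3 indicate a seventh chord in second inversion.
In second inversion the root lies a fourth above the bass: a fourth above B in G major is E.
The chord tones are B, D, E, G, giving E minor seventh.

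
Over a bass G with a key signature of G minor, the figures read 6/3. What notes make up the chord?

A third above G in this key is Bb.
A sixth above G in this key is Eb.
Together with the bass G, this spells Eb major in first inversion.

G, Bb, Eb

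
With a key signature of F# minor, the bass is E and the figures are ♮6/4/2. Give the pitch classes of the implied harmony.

A second above E in this key is F#.
A fourth above E in this key is A.
A sixth above E in this key is C#, made natural (C) by the ♮ figure.
Together with the bass E, this spells F# half-diminished seventh in third inversion.

E, F#, A, C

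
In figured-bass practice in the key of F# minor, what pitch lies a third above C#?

Counting 2 letter steps above C# lands on E; in F# minor, that letter is E.

E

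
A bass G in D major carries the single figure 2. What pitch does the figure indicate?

A

Counting 1 letter step above G lands on A; in D major, that letter is A.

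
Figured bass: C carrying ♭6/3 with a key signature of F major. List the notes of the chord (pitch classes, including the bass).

A third above C in this key is E.
A sixth above C in this key is A, lowered to Ab by the flat.
Together with the bass C, this spells Ab augmented in first inversion.

C, E, Ab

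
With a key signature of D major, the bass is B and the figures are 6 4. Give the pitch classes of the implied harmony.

A fourth above B in this key is E.
A sixth above B in this key is G.
Together with the bass B, this spells E minor in second inversion.

B, E, G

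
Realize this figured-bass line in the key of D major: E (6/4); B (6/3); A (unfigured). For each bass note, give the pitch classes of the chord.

E (6/4): E, A, C#.
B (6/3): B, D, G.
A (5/3): A, C#, E.

E, A, C# | B, D, G | A, C#, E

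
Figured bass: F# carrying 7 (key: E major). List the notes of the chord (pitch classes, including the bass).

The written figures 7 are shorthand for 7/5/3: the 5/3 are implied.
A third above F# in this key is A.
A fifth above F# in this key is C#.
A seventh above F# in this key is E.
Together with the bass F#, this spells F# minor seventh in root position.

F#, A, C#, E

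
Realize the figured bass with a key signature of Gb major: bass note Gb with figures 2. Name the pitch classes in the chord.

Gb, Ab, Cb, Eb

The written figures 2 are shorthand for 6/4/2: the 6/4 are implied.
A second above Gb in this key is Ab.
A fourth above Gb in this key is Cb.
A sixth above Gb in this key is Eb.
Together with the bass Gb, this spells Ab minor seventh in third inversion.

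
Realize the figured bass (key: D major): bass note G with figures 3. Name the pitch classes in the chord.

The written figures 3 are shorthand for 5/3: the 5 is implied.
A third above G in this key is B.
A fifth above G in this key is D.
Together with the bass G, this spells G major in root position.

G, B, D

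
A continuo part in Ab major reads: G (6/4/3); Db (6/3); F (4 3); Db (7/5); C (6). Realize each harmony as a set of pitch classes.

G (6/4/3): G, Bb, C, Eb.
Db (6/3): Db, F, Bb.
F (6/4/3): F, Ab, Bb, Db.
Db (7/5/3): Db, F, Ab, C.
C (6/3): C, Eb, Ab.

G, Bb, C, Eb | Db, F, Bb | F, Ab, Bb, Db | Db, F, Ab, C | C, Eb, Ab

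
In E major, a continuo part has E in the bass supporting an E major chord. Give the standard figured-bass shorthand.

no figures

E is the root of E major, so the chord is in root position.
A triad in root position is figured 5/3, conventionally abbreviated (no figures — root-position triad).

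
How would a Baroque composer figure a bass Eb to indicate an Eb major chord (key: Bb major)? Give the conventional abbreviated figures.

no figures

Eb is the root of Eb major, so the chord is in root position.
A triad in root position is figured 5/3, conventionally abbreviated (no figures — root-position triad).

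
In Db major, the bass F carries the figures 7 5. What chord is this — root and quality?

The figures 7 5 indicate a seventh chord in root position.
In root position the bass is the root, so the root is F.
The chord tones are F, Ab, C, Eb, giving F minor seventh.

F minor seventh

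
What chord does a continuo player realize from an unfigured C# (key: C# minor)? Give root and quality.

C# minor

An unfigured bass indicates a triad in root position.
In root position the bass is the root, so the root is C#.
The chord tones are C#, E, G#, giving C# minor.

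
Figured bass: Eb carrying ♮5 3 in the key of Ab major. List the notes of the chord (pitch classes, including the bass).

Eb, G, B

A third above Eb in this key is G.
A fifth above Eb in this key is Bb, made natural (B) by the ♮ figure.
Together with the bass Eb, this spells Eb augmented in root position.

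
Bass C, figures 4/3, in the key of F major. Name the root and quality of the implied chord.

The figures 4/3 indicate a seventh chord in second inversion.
In second inversion the root lies a fourth above the bass: a fourth above C in F major is F.
The chord tones are C, E, F, A, giving F major seventh.

F major seventh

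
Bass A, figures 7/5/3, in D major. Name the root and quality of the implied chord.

The figures 7/5/3 indicate a seventh chord in root position.
In root position the bass is the root, so the root is A.
The chord tones are A, C#, E, G, giving A dominant seventh.

A dominant seventh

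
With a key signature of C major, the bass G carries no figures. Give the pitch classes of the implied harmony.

G, B, D

An unfigured bass implies 5/3.
A third above G in this key is B.
A fifth above G in this key is D.
Together with the bass G, this spells G major in root position.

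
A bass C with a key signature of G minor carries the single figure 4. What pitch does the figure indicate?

F

Counting 3 letter steps above C lands on F; in G minor, that letter is F.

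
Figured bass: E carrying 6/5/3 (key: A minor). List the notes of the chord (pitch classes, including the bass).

A third above E in this key is G.
A fifth above E in this key is B.
A sixth above E in this key is C.
Together with the bass E, this spells C major seventh in first inversion.

E, G, B, C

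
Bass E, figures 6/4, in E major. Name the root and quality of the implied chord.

The figures 6/4 indicate a triad in second inversion.
In second inversion the root lies a fourth above the bass: a fourth above E in E major is A.
The chord tones are E, A, C#, giving A major.

A major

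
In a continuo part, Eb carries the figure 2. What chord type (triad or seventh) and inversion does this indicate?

2 is shorthand for 6/4/2.
Intervals of 6/4/2 above the bass form a seventh chord; the bass is the seventh, so this is third inversion.

seventh chord, third inversion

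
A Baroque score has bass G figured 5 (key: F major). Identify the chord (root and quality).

G minor

The figures 5 indicate a triad in root position.
In root position the bass is the root, so the root is G.
The chord tones are G, Bb, D, giving G minor.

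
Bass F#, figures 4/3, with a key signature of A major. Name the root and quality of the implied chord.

B minor seventh

The figures 4/3 indicate a seventh chord in second inversion.
In second inversion the root lies a fourth above the bass: a fourth above F# in A major is B.
The chord tones are F#, A, B, D, giving B minor seventh.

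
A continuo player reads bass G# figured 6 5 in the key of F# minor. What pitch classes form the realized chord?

The written figures 6 5 are shorthand for 6/5/3: the 3 is implied.
A third above G# in this key is B.
A fifth above G# in this key is D.
A sixth above G# in this key is E.
Together with the bass G#, this spells E dominant seventh in first inversion.

G#, B, D, E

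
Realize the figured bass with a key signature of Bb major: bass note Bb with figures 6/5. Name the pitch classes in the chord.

The written figures 6/5 are shorthand for 6/5/3: the 3 is implied.
A third above Bb in this key is D.
A fifth above Bb in this key is F.
A sixth above Bb in this key is G.
Together with the bass Bb, this spells G minor seventh in first inversion.

Bb, D, F, G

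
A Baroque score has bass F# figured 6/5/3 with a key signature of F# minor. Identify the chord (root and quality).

The figures 6/5/3 indicate a seventh chord in first inversion.
In first inversion the root lies a sixth above the bass: a sixth above F# in F# minor is D.
The chord tones are F#, A, C#, D, giving D major seventh.

D major seventh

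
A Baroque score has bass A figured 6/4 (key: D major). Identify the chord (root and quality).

D major

The figures 6/4 indicate a triad in second inversion.
In second inversion the root lies a fourth above the bass: a fourth above A in D major is D.
The chord tones are A, D, F#, giving D major.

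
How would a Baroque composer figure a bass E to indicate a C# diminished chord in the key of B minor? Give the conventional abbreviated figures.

6

E is the third of C# diminished, so the chord is in first inversion.
A triad in first inversion is figured 6/3, conventionally abbreviated 6.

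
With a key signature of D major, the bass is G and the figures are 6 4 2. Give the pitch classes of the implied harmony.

G, A, C#, E

A second above G in this key is A.
A fourth above G in this key is C#.
A sixth above G in this key is E.
Together with the bass G, this spells A dominant seventh in third inversion.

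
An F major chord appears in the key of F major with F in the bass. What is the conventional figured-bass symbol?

F is the root of F major, so the chord is in root position.
A triad in root position is figured 5/3, conventionally abbreviated (no figures — root-position triad).

no figures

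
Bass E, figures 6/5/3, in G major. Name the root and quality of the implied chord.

C major seventh

The figures 6/5/3 indicate a seventh chord in first inversion.
In first inversion the root lies a sixth above the bass: a sixth above E in G major is C.
The chord tones are E, G, B, C, giving C major seventh.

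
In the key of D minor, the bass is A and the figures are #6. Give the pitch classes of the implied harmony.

The written figures #6 are shorthand for 6/3: the 3 is implied.
A third above A in this key is C.
A sixth above A in this key is F, raised to F# by the sharp.
Together with the bass A, this spells F# diminished in first inversion.

A, C, F#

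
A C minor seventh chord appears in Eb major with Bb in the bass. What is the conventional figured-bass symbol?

4/2

Bb is the seventh of C minor seventh, so the chord is in third inversion.
A seventh chord in third inversion is figured 6/4/2, conventionally abbreviated 4/2.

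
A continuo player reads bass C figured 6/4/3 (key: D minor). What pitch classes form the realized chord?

A third above C in this key is E.
A fourth above C in this key is F.
A sixth above C in this key is A.
Together with the bass C, this spells F major seventh in second inversion.

C, E, F, A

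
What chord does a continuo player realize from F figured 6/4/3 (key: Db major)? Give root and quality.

The figures 6/4/3 indicate a seventh chord in second inversion.
In second inversion the root lies a fourth above the bass: a fourth above F in Db major is Bb.
The chord tones are F, Ab, Bb, Db, giving Bb minor seventh.

Bb minor seventh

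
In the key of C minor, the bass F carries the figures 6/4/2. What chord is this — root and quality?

The figures 6/4/2 indicate a seventh chord in third inversion.
In third inversion the root lies a second above the bass: a second above F in C minor is G.
The chord tones are F, G, Bb, D, giving G minor seventh.

G minor seventh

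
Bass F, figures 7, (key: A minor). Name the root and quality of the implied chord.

The figures 7 indicate a seventh chord in root position.
In root position the bass is the root, so the root is F.
The chord tones are F, A, C, E, giving F major seventh.

F major seventh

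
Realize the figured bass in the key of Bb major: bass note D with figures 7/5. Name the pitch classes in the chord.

The written figures 7/5 are shorthand for 7/5/3: the 3 is implied.
A third above D in this key is F.
A fifth above D in this key is A.
A seventh above D in this key is C.
Together with the bass D, this spells D minor seventh in root position.

D, F, A, C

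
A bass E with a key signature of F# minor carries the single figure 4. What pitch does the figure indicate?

A

Counting 3 letter steps above E lands on A; in F# minor, that letter is A.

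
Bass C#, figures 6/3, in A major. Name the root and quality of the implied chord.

The figures 6/3 indicate a triad in first inversion.
In first inversion the root lies a sixth above the bass: a sixth above C# in A major is A.
The chord tones are C#, E, A, giving A major.

A major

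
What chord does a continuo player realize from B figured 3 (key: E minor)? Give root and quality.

B minor

The figures 3 indicate a triad in root position.
In root position the bass is the root, so the root is B.
The chord tones are B, D, F#, giving B minor.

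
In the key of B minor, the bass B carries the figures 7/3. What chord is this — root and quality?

B minor seventh

The figures 7/3 indicate a seventh chord in root position.
In root position the bass is the root, so the root is B.
The chord tones are B, D, F#, A, giving B minor seventh.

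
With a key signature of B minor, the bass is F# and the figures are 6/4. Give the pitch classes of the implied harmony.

A fourth above F# in this key is B.
A sixth above F# in this key is D.
Together with the bass F#, this spells B minor in second inversion.

F#, B, D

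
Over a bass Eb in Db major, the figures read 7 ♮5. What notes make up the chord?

The written figures 7 ♮5 are shorthand for 7/5/3: the 3 is implied.
A third above Eb in this key is Gb.
A fifth above Eb in this key is Bb, made natural (B) by the ♮ figure.
A seventh above Eb in this key is Db.

Eb, Gb, B, Db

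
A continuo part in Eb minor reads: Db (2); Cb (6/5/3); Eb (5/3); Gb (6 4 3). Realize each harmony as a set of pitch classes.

Db (6/4/2): Db, Eb, Gb, Bb.
Cb (6/5/3): Cb, Eb, Gb, Ab.
Eb (5/3): Eb, Gb, Bb.
Gb (6/4/3): Gb, Bb, Cb, Eb.

Db, Eb, Gb, Bb | Cb, Eb, Gb, Ab | Eb, Gb, Bb | Gb, Bb, Cb, Eb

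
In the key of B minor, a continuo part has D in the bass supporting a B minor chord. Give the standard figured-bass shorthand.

D is the third of B minor, so the chord is in first inversion.
A triad in first inversion is figured 6/3, conventionally abbreviated 6.

6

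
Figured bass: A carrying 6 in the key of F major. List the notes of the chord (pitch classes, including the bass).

A, C, F

The written figures 6 are shorthand for 6/3: the 3 is implied.
A third above A in this key is C.
A sixth above A in this key is F.
Together with the bass A, this spells F major in first inversion.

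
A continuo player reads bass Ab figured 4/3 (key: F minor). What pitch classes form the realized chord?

Ab, C, Db, F

The written figures 4/3 are shorthand for 6/4/3: the 6 is implied.
A third above Ab in this key is C.
A fourth above Ab in this key is Db.
A sixth above Ab in this key is F.
Together with the bass Ab, this spells Db major seventh in second inversion.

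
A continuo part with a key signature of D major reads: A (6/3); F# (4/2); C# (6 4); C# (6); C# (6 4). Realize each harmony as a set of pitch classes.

A (6/3): A, C#, F#.
F# (6/4/2): F#, G, B, D.
C# (6/4): C#, F#, A.
C# (6/3): C#, E, A.
C# (6/4): C#, F#, A.

A, C#, F# | F#, G, B, D | C#, F#, A | C#, E, A | C#, F#, A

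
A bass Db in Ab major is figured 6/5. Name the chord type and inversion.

seventh chord, first inversion

6/5 is shorthand for 6/5/3.
Intervals of 6/5/3 above the bass form a seventh chord; the bass is the third, so this is first inversion.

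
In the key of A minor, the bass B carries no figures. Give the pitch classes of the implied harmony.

B, D, F

An unfigured bass implies 5/3.
A third above B in this key is D.
A fifth above B in this key is F.
Together with the bass B, this spells B diminished in root position.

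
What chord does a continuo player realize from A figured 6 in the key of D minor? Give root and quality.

F major

The figures 6 indicate a triad in first inversion.
In first inversion the root lies a sixth above the bass: a sixth above A in D minor is F.
The chord tones are A, C, F, giving F major.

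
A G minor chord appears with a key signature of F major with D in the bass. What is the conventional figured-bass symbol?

D is the fifth of G minor, so the chord is in second inversion.
A triad in second inversion is figured 6/4, conventionally abbreviated 6/4.

6/4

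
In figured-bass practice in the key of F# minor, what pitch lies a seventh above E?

Counting 6 letter steps above E lands on D; in F# minor, that letter is D.

D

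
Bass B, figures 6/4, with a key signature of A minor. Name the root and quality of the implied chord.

E minor

The figures 6/4 indicate a triad in second inversion.
In second inversion the root lies a fourth above the bass: a fourth above B in A minor is E.
The chord tones are B, E, G, giving E minor.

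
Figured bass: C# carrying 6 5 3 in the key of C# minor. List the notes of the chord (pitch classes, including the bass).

A third above C# in this key is E.
A fifth above C# in this key is G#.
A sixth above C# in this key is A.
Together with the bass C#, this spells A major seventh in first inversion.

C#, E, G#, A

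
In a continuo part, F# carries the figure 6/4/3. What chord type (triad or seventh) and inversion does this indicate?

Intervals of 6/4/3 above the bass form a seventh chord; the bass is the fifth, so this is second inversion.

seventh chord, second inversion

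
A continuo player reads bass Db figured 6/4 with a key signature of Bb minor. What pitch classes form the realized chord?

Db, Gb, Bb

A fourth above Db in this key is Gb.
A sixth above Db in this key is Bb.
Together with the bass Db, this spells Gb major in second inversion.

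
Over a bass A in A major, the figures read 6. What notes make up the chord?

A, C#, F#

The written figures 6 are shorthand for 6/3: the 3 is implied.
A third above A in this key is C#.
A sixth above A in this key is F#.
Together with the bass A, this spells F# minor in first inversion.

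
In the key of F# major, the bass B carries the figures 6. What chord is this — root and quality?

The figures 6 indicate a triad in first inversion.
In first inversion the root lies a sixth above the bass: a sixth above B in F# major is G#.
The chord tones are B, D#, G#, giving G# minor.

G# minor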